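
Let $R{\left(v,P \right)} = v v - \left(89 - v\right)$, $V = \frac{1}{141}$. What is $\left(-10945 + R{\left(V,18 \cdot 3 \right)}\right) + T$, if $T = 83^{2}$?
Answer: $- \frac{82406603}{19881} \approx -4145.0$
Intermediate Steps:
$T = 6889$
$V = \frac{1}{141} \approx 0.0070922$
$R{\left(v,P \right)} = -89 + v + v^{2}$ ($R{\left(v,P \right)} = v^{2} + \left(-89 + v\right) = -89 + v + v^{2}$)
$\left(-10945 + R{\left(V,18 \cdot 3 \right)}\right) + T = \left(-10945 + \left(-89 + \frac{1}{141} + \left(\frac{1}{141}\right)^{2}\right)\right) + 6889 = \left(-10945 + \left(-89 + \frac{1}{141} + \frac{1}{19881}\right)\right) + 6889 = \left(-10945 - \frac{1769267}{19881}\right) + 6889 = - \frac{219366812}{19881} + 6889 = - \frac{82406603}{19881}$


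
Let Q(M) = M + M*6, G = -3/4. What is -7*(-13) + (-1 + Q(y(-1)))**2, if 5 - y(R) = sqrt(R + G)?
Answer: 4645/4 - 238*I*sqrt(7) ≈ 1161.3 - 629.69*I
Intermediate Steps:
G = -3/4 (G = -3*1/4 = -3/4 ≈ -0.75000)
y(R) = 5 - sqrt(-3/4 + R) (y(R) = 5 - sqrt(R - 3/4) = 5 - sqrt(-3/4 + R))
Q(M) = 7*M (Q(M) = M + 6*M = 7*M)
-7*(-13) + (-1 + Q(y(-1)))**2 = -7*(-13) + (-1 + 7*(5 - sqrt(-3 + 4*(-1))/2))**2 = 91 + (-1 + 7*(5 - sqrt(-3 - 4)/2))**2 = 91 + (-1 + 7*(5 - I*sqrt(7)/2))**2 = 91 + (-1 + (35 - 7*I*sqrt(7)/2))**2 = 91 + (34 - 7*I*sqrt(7)/2)**2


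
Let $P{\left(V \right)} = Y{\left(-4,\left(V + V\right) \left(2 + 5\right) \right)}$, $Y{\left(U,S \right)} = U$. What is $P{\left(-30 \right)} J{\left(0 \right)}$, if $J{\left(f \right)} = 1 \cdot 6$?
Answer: $-24$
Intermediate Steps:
$P{\left(V \right)} = -4$
$J{\left(f \right)} = 6$
$P{\left(-30 \right)} J{\left(0 \right)} = \left(-4\right) 6 = -24$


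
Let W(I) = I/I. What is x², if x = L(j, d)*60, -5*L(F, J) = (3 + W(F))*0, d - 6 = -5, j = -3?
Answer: 0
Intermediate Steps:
W(I) = 1
d = 1 (d = 6 - 5 = 1)
L(F, J) = 0 (L(F, J) = -(3 + 1)*0/5 = -4*0/5 = -⅕*0 = 0)
x = 0 (x = 0*60 = 0)
x² = 0² = 0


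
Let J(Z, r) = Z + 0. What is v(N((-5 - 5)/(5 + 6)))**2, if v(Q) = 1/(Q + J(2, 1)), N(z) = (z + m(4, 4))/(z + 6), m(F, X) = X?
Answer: 784/5329 ≈ 0.14712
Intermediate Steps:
J(Z, r) = Z
N(z) = (4 + z)/(6 + z) (N(z) = (z + 4)/(z + 6) = (4 + z)/(6 + z))
v(Q) = 1/(2 + Q) (v(Q) = 1/(Q + 2) = 1/(2 + Q))
v(N((-5 - 5)/(5 + 6)))**2 = (1/(2 + (4 + (-5 - 5)/(5 + 6))/(6 + (-5 - 5)/(5 + 6))))**2 = (1/(2 + (4 - 10/11)/(6 - 10/11)))**2 = (1/(2 + (34/11)/(56/11)))**2 = (1/(2 + (11/56)*(34/11)))**2 = (1/(2 + 17/28))**2 = (1/(73/28))**2 = (28/73)**2 = 784/5329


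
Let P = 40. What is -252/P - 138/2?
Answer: -753/10 ≈ -75.300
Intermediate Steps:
-252/P - 138/2 = -252/40 - 138/2 = -252*1/40 - 138*1/2 = -63/10 - 69 = -753/10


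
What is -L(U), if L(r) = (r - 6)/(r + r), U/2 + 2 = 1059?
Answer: -527/1057 ≈ -0.49858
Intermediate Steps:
U = 2114 (U = -4 + 2*1059 = -4 + 2118 = 2114)
L(r) = (-6 + r)/(2*r) (L(r) = (-6 + r)/((2*r)) = (-6 + r)*(1/(2*r)) = (-6 + r)/(2*r))
-L(U) = -(-6 + 2114)/(2*2114) = -2108/(2*2114) = -1*527/1057 = -527/1057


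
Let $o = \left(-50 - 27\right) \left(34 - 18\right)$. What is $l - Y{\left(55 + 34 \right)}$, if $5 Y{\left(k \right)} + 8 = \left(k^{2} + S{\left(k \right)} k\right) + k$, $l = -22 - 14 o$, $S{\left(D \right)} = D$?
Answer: $\frac{70207}{5} \approx 14041.0$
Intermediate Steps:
$o = -1232$ ($o = \left(-77\right) 16 = -1232$)
$l = 17226$ ($l = -22 - -17248 = -22 + 17248 = 17226$)
$Y{\left(k \right)} = - \frac{8}{5} + \frac{k}{5} + \frac{2 k^{2}}{5}$ ($Y{\left(k \right)} = - \frac{8}{5} + \frac{\left(k^{2} + k k\right) + k}{5} = - \frac{8}{5} + \frac{\left(k^{2} + k^{2}\right) + k}{5} = - \frac{8}{5} + \frac{2 k^{2} + k}{5} = - \frac{8}{5} + \frac{k + 2 k^{2}}{5} = - \frac{8}{5} + \left(\frac{k}{5} + \frac{2 k^{2}}{5}\right) = - \frac{8}{5} + \frac{k}{5} + \frac{2 k^{2}}{5}$)
$l - Y{\left(55 + 34 \right)} = 17226 - \left(- \frac{8}{5} + \frac{55 + 34}{5} + \frac{2 \left(55 + 34\right)^{2}}{5}\right) = 17226 - \left(- \frac{8}{5} + \frac{1}{5} \cdot 89 + \frac{2 \cdot 89^{2}}{5}\right) = 17226 - \left(- \frac{8}{5} + \frac{89}{5} + \frac{2}{5} \cdot 7921\right) = 17226 - \left(- \frac{8}{5} + \frac{89}{5} + \frac{15842}{5}\right) = 17226 - \frac{15923}{5} = \frac{70207}{5}$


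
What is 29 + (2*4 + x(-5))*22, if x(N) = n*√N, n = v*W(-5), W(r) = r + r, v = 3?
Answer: 205 - 660*I*√5 ≈ 205.0 - 1475.8*I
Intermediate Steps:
W(r) = 2*r
n = -30 (n = 3*(2*(-5)) = 3*(-10) = -30)
x(N) = -30*√N
29 + (2*4 + x(-5))*22 = 29 + (2*4 - 30*I*√5)*22 = 29 + (8 - 30*I*√5)*22 = 29 + (176 - 660*I*√5) = 205 - 660*I*√5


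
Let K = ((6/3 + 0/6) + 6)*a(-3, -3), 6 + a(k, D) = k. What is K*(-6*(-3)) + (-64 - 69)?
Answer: -1429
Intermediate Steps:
a(k, D) = -6 + k
K = -72 (K = ((6/3 + 0/6) + 6)*(-6 - 3) = ((6*(⅓) + 0*(⅙)) + 6)*(-9) = ((2 + 0) + 6)*(-9) = (2 + 6)*(-9) = 8*(-9) = -72)
K*(-6*(-3)) + (-64 - 69) = -(-432)*(-3) + (-64 - 69) = -72*18 - 133 = -1296 - 133 = -1429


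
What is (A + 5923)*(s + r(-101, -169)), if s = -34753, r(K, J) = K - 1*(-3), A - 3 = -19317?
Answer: 466689741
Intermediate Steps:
A = -19314 (A = 3 - 19317 = -19314)
r(K, J) = 3 + K (r(K, J) = K + 3 = 3 + K)
(A + 5923)*(s + r(-101, -169)) = (-19314 + 5923)*(-34753 + (3 - 101)) = -13391*(-34753 - 98) = -13391*(-34851) = 466689741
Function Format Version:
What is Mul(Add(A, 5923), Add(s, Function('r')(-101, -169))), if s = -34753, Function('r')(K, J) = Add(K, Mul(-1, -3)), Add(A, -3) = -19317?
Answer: 466689741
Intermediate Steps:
A = -19314 (A = Add(3, -19317) = -19314)
Function('r')(K, J) = Add(3, K) (Function('r')(K, J) = Add(K, 3) = Add(3, K))
Mul(Add(A, 5923), Add(s, Function('r')(-101, -169))) = Mul(Add(-19314, 5923), Add(-34753, Add(3, -101))) = Mul(-13391, Add(-34753, -98)) = Mul(-13391, -34851) = 466689741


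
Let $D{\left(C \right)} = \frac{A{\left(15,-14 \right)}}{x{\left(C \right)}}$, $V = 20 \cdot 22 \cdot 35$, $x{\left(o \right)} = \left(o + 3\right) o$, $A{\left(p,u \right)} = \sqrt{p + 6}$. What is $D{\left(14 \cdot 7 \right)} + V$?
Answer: $15400 + \frac{\sqrt{21}}{9898} \approx 15400.0$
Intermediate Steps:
$A{\left(p,u \right)} = \sqrt{6 + p}$
$x{\left(o \right)} = o \left(3 + o\right)$ ($x{\left(o \right)} = \left(3 + o\right) o = o \left(3 + o\right)$)
$V = 15400$ ($V = 440 \cdot 35 = 15400$)
$D{\left(C \right)} = \frac{\sqrt{21}}{C \left(3 + C\right)}$ ($D{\left(C \right)} = \frac{\sqrt{6 + 15}}{C \left(3 + C\right)} = \sqrt{21} \frac{1}{C \left(3 + C\right)} = \frac{\sqrt{21}}{C \left(3 + C\right)}$)
$D{\left(14 \cdot 7 \right)} + V = \frac{\sqrt{21}}{14 \cdot 7 \left(3 + 14 \cdot 7\right)} + 15400 = \frac{\sqrt{21}}{98 \left(3 + 98\right)} + 15400 = \sqrt{21} \cdot \frac{1}{98} \cdot \frac{1}{101} + 15400 = \frac{\sqrt{21}}{9898} + 15400 = 15400 + \frac{\sqrt{21}}{9898}$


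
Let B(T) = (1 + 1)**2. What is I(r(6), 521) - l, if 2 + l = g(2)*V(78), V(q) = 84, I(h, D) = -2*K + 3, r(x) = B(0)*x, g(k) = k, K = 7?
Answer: -177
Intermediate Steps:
B(T) = 4 (B(T) = 2**2 = 4)
r(x) = 4*x
I(h, D) = -11 (I(h, D) = -2*7 + 3 = -14 + 3 = -11)
l = 166 (l = -2 + 2*84 = -2 + 168 = 166)
I(r(6), 521) - l = -11 - 1*166 = -11 - 166 = -177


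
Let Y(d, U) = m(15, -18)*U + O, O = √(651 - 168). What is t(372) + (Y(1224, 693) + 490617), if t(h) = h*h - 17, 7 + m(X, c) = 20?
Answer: 637993 + √483 ≈ 6.3802e+5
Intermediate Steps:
m(X, c) = 13 (m(X, c) = -7 + 20 = 13)
t(h) = -17 + h² (t(h) = h² - 17 = -17 + h²)
O = √483 ≈ 21.977
Y(d, U) = √483 + 13*U (Y(d, U) = 13*U + √483 = √483 + 13*U)
t(372) + (Y(1224, 693) + 490617) = (-17 + 372²) + ((√483 + 13*693) + 490617) = (-17 + 138384) + ((√483 + 9009) + 490617) = 138367 + ((9009 + √483) + 490617) = 138367 + (499626 + √483) = 637993 + √483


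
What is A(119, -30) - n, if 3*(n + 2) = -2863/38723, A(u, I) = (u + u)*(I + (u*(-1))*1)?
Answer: -4119349877/116169 ≈ -35460.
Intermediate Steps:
A(u, I) = 2*u*(I - u) (A(u, I) = (2*u)*(I - u*1) = (2*u)*(I - u) = 2*u*(I - u))
n = -235201/116169 (n = -2 + (-2863/38723)/3 = -2 + (-2863*1/38723)/3 = -2 + (1/3)*(-2863/38723) = -2 - 2863/116169 = -235201/116169 ≈ -2.0246)
A(119, -30) - n = 2*119*(-30 - 1*119) - 1*(-235201/116169) = 2*119*(-30 - 119) + 235201/116169 = 2*119*(-149) + 235201/116169 = -35462 + 235201/116169 = -4119349877/116169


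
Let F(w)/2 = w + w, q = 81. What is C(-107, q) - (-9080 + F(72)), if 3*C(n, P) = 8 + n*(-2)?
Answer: 8866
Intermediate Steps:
F(w) = 4*w (F(w) = 2*(w + w) = 2*(2*w) = 4*w)
C(n, P) = 8/3 - 2*n/3 (C(n, P) = (8 + n*(-2))/3 = (8 - 2*n)/3 = 8/3 - 2*n/3)
C(-107, q) - (-9080 + F(72)) = (8/3 - 2/3*(-107)) - (-9080 + 4*72) = (8/3 + 214/3) - (-9080 + 288) = 74 - 1*(-8792) = 74 + 8792 = 8866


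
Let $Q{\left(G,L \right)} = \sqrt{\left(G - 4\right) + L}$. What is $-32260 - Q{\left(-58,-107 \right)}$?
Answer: $-32260 - 13 i \approx -32260.0 - 13.0 i$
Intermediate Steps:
$Q{\left(G,L \right)} = \sqrt{-4 + G + L}$ ($Q{\left(G,L \right)} = \sqrt{\left(-4 + G\right) + L} = \sqrt{-4 + G + L}$)
$-32260 - Q{\left(-58,-107 \right)} = -32260 - \sqrt{-4 - 58 - 107} = -32260 - \sqrt{-169} = -32260 - 13 i$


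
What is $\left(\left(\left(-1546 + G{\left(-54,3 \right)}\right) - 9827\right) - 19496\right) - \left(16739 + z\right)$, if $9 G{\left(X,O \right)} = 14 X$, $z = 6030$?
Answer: $-53722$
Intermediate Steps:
$G{\left(X,O \right)} = \frac{14 X}{9}$
$\left(\left(\left(-1546 + G{\left(-54,3 \right)}\right) - 9827\right) - 19496\right) - \left(16739 + z\right) = \left(\left(\left(-1546 + \frac{14}{9} \left(-54\right)\right) - 9827\right) - 19496\right) - 22769 = \left(\left(\left(-1546 - 84\right) - 9827\right) - 19496\right) - 22769 = \left(\left(-1630 - 9827\right) - 19496\right) - 22769 = \left(-11457 - 19496\right) - 22769 = -30953 - 22769 = -53722$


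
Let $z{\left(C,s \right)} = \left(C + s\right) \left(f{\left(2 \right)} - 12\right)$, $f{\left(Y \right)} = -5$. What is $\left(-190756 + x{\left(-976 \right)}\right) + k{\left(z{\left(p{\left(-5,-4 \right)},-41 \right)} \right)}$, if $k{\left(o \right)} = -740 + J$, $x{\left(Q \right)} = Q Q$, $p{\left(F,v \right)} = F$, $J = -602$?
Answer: $760478$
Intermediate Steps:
$x{\left(Q \right)} = Q^{2}$
$z{\left(C,s \right)} = - 17 C - 17 s$ ($z{\left(C,s \right)} = \left(C + s\right) \left(-5 - 12\right) = \left(C + s\right) \left(-17\right) = - 17 C - 17 s$)
$k{\left(o \right)} = -1342$ ($k{\left(o \right)} = -740 - 602 = -1342$)
$\left(-190756 + x{\left(-976 \right)}\right) + k{\left(z{\left(p{\left(-5,-4 \right)},-41 \right)} \right)} = \left(-190756 + \left(-976\right)^{2}\right) - 1342 = \left(-190756 + 952576\right) - 1342 = 761820 - 1342 = 760478$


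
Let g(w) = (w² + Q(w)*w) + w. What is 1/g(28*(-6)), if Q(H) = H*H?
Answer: -1/4713576 ≈ -2.1215e-7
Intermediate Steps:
Q(H) = H²
g(w) = w + w² + w³ (g(w) = (w² + w²*w) + w = (w² + w³) + w = w + w² + w³)
1/g(28*(-6)) = 1/((28*(-6))*(1 + 28*(-6) + (28*(-6))²)) = 1/(-168*(1 - 168 + (-168)²)) = 1/(-168*(1 - 168 + 28224)) = 1/(-168*28057) = 1/(-4713576) = -1/4713576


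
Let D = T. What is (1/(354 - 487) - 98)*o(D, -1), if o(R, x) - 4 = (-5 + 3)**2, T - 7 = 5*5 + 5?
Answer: -104280/133 ≈ -784.06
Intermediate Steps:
T = 37 (T = 7 + (5*5 + 5) = 7 + (25 + 5) = 7 + 30 = 37)
D = 37
o(R, x) = 8 (o(R, x) = 4 + (-5 + 3)**2 = 4 + (-2)**2 = 4 + 4 = 8)
(1/(354 - 487) - 98)*o(D, -1) = (1/(354 - 487) - 98)*8 = (1/(-133) - 98)*8 = (-1/133 - 98)*8 = -13035/133*8 = -104280/133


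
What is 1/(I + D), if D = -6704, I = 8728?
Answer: 1/2024 ≈ 0.00049407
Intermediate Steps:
1/(I + D) = 1/(8728 - 6704) = 1/2024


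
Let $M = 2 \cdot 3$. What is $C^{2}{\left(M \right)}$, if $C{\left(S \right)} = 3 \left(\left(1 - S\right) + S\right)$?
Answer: $9$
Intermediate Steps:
$M = 6$
$C{\left(S \right)} = 3$ ($C{\left(S \right)} = 3 \cdot 1 = 3$)
$C^{2}{\left(M \right)} = 3^{2} = 9$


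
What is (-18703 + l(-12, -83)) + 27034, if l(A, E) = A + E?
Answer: 8236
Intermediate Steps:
(-18703 + l(-12, -83)) + 27034 = (-18703 + (-12 - 83)) + 27034 = (-18703 - 95) + 27034 = -18798 + 27034 = 8236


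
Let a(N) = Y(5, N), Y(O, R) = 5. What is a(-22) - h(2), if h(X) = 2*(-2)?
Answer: 9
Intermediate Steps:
a(N) = 5
h(X) = -4
a(-22) - h(2) = 5 - 1*(-4) = 5 + 4 = 9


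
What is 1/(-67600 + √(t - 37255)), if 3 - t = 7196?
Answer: -4225/285612778 - I*√2778/1142451112 ≈ -1.4793e-5 - 4.6135e-8*I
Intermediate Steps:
t = -7193 (t = 3 - 1*7196 = 3 - 7196 = -7193)
1/(-67600 + √(t - 37255)) = 1/(-67600 + √(-7193 - 37255)) = 1/(-67600 + √(-44448)) = 1/(-67600 + 4*I*√2778)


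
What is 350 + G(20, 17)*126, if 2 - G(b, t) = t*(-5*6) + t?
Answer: 62720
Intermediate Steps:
G(b, t) = 2 + 29*t (G(b, t) = 2 - (t*(-5*6) + t) = 2 - (t*(-30) + t) = 2 - (-30*t + t) = 2 - (-29)*t = 2 + 29*t)
350 + G(20, 17)*126 = 350 + (2 + 29*17)*126 = 350 + (2 + 493)*126 = 350 + 495*126 = 350 + 62370 = 62720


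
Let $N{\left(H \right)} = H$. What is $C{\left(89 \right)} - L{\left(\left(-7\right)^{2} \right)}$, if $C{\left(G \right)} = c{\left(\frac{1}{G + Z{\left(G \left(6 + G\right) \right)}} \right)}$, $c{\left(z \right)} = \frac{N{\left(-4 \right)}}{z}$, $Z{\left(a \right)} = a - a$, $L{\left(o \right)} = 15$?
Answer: $-371$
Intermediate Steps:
$Z{\left(a \right)} = 0$
$c{\left(z \right)} = - \frac{4}{z}$
$C{\left(G \right)} = - 4 G$ ($C{\left(G \right)} = - \frac{4}{\frac{1}{G + 0}} = - \frac{4}{\frac{1}{G}} = - 4 G$)
$C{\left(89 \right)} - L{\left(\left(-7\right)^{2} \right)} = \left(-4\right) 89 - 15 = -356 - 15 = -371$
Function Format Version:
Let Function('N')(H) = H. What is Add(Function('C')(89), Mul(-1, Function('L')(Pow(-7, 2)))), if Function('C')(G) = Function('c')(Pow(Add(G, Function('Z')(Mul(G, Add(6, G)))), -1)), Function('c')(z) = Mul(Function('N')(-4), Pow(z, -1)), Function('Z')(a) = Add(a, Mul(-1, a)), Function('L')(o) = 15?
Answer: -371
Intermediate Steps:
Function('Z')(a) = 0
Function('c')(z) = Mul(-4, Pow(z, -1))
Function('C')(G) = Mul(-4, G) (Function('C')(G) = Mul(-4, Pow(Pow(Add(G, 0), -1), -1)) = Mul(-4, Pow(Pow(G, -1), -1)) = Mul(-4, G))
Add(Function('C')(89), Mul(-1, Function('L')(Pow(-7, 2)))) = Add(Mul(-4, 89), Mul(-1, 15)) = Add(-356, -15) = -371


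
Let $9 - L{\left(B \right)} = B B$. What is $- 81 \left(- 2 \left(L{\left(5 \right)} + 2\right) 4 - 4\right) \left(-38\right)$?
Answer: $332424$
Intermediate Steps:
$L{\left(B \right)} = 9 - B^{2}$ ($L{\left(B \right)} = 9 - B B = 9 - B^{2}$)
$- 81 \left(- 2 \left(L{\left(5 \right)} + 2\right) 4 - 4\right) \left(-38\right) = - 81 \left(- 2 \left(\left(9 - 5^{2}\right) + 2\right) 4 - 4\right) \left(-38\right) = - 81 \left(- 2 \left(\left(9 - 25\right) + 2\right) 4 - 4\right) \left(-38\right) = - 81 \left(- 2 \left(-16 + 2\right) 4 - 4\right) \left(-38\right) = - 81 \left(- 2 \left(\left(-14\right) 4\right) - 4\right) \left(-38\right) = - 81 \left(\left(-2\right) \left(-56\right) - 4\right) \left(-38\right) = - 81 \left(112 - 4\right) \left(-38\right) = \left(-81\right) 108 \left(-38\right) = \left(-8748\right) \left(-38\right) = 332424$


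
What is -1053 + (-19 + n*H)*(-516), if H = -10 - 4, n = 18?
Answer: 138783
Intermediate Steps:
H = -14
-1053 + (-19 + n*H)*(-516) = -1053 + (-19 + 18*(-14))*(-516) = -1053 + (-19 - 252)*(-516) = -1053 - 271*(-516) = -1053 + 139836 = 138783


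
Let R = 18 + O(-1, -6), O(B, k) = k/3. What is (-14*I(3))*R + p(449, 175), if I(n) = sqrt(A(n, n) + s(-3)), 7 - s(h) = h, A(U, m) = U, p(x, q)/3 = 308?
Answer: 924 - 224*sqrt(13) ≈ 116.36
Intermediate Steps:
p(x, q) = 924 (p(x, q) = 3*308 = 924)
O(B, k) = k/3 (O(B, k) = k*(1/3) = k/3)
s(h) = 7 - h
I(n) = sqrt(10 + n) (I(n) = sqrt(n + (7 - 1*(-3))) = sqrt(n + (7 + 3)) = sqrt(n + 10) = sqrt(10 + n))
R = 16 (R = 18 + (1/3)*(-6) = 18 - 2 = 16)
(-14*I(3))*R + p(449, 175) = -14*sqrt(10 + 3)*16 + 924 = -14*sqrt(13)*16 + 924 = -224*sqrt(13) + 924 = 924 - 224*sqrt(13)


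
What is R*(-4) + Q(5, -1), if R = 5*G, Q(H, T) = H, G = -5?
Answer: 105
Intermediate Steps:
R = -25 (R = 5*(-5) = -25)
R*(-4) + Q(5, -1) = -25*(-4) + 5 = 100 + 5 = 105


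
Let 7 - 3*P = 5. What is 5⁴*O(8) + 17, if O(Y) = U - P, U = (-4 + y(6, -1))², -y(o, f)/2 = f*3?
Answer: 6301/3 ≈ 2100.3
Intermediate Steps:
y(o, f) = -6*f (y(o, f) = -2*f*3 = -6*f)
P = ⅔ (P = 7/3 - ⅓*5 = 7/3 - 5/3 = ⅔ ≈ 0.66667)
U = 4 (U = (-4 - 6*(-1))² = (-4 + 6)² = 2² = 4)
O(Y) = 10/3 (O(Y) = 4 - 1*⅔ = 4 - ⅔ = 10/3)
5⁴*O(8) + 17 = 5⁴*(10/3) + 17 = 625*(10/3) + 17 = 6250/3 + 17 = 6301/3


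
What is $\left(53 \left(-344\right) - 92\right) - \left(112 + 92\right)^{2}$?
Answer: $-59940$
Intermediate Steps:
$\left(53 \left(-344\right) - 92\right) - \left(112 + 92\right)^{2} = \left(-18232 - 92\right) - 204^{2} = -18324 - 41616 = -59940$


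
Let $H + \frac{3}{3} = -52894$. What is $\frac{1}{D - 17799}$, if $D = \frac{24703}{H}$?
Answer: $- \frac{52895}{941502808} \approx -5.6181 \cdot 10^{-5}$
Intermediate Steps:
$H = -52895$ ($H = -1 - 52894 = -52895$)
$D = - \frac{24703}{52895}$ ($D = \frac{24703}{-52895} = 24703 \left(- \frac{1}{52895}\right) = - \frac{24703}{52895} \approx -0.46702$)
$\frac{1}{D - 17799} = \frac{1}{- \frac{24703}{52895} - 17799} = \frac{1}{- \frac{941502808}{52895}} = - \frac{52895}{941502808}$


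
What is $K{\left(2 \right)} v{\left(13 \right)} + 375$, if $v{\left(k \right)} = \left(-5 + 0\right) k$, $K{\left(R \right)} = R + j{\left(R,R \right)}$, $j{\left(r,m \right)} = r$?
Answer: $115$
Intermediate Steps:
$K{\left(R \right)} = 2 R$ ($K{\left(R \right)} = R + R = 2 R$)
$v{\left(k \right)} = - 5 k$
$K{\left(2 \right)} v{\left(13 \right)} + 375 = 2 \cdot 2 \left(\left(-5\right) 13\right) + 375 = 4 \left(-65\right) + 375 = -260 + 375 = 115$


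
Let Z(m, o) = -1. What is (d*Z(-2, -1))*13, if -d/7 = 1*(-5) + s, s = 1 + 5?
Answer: 91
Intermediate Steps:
s = 6
d = -7 (d = -7*(1*(-5) + 6) = -7*(-5 + 6) = -7*1 = -7)
(d*Z(-2, -1))*13 = -7*(-1)*13 = 7*13 = 91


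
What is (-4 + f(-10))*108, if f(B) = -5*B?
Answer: 4968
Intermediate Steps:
(-4 + f(-10))*108 = (-4 - 5*(-10))*108 = (-4 + 50)*108 = 46*108 = 4968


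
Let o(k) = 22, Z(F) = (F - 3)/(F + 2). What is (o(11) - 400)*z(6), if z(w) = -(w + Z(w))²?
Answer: 491589/32 ≈ 15362.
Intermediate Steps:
Z(F) = (-3 + F)/(2 + F)
z(w) = -(w + (-3 + w)/(2 + w))²
(o(11) - 400)*z(6) = (22 - 400)*(-(-3 + 6 + 6*(2 + 6))²/(2 + 6)²) = -(-378)*(-3 + 6 + 6*8)²/8² = -(-378)*(-3 + 6 + 48)²/64 = -(-378)*51²/64 = -(-378)*2601/64 = -378*(-2601/64) = 491589/32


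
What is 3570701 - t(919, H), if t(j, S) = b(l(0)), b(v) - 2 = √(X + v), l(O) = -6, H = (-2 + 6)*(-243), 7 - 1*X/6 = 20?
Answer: 3570699 - 2*I*√21 ≈ 3.5707e+6 - 9.1651*I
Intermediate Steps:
X = -78 (X = 42 - 6*20 = 42 - 120 = -78)
H = -972 (H = 4*(-243) = -972)
b(v) = 2 + √(-78 + v)
t(j, S) = 2 + 2*I*√21 (t(j, S) = 2 + √(-78 - 6) = 2 + √(-84) = 2 + 2*I*√21)
3570701 - t(919, H) = 3570701 - (2 + 2*I*√21) = 3570701 + (-2 - 2*I*√21) = 3570699 - 2*I*√21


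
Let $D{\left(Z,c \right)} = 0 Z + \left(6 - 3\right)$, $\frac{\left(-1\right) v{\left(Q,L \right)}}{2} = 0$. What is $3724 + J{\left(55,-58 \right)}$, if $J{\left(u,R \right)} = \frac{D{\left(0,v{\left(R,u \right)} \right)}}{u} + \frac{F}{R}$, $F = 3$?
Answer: $\frac{11879569}{3190} \approx 3724.0$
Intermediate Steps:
$v{\left(Q,L \right)} = 0$ ($v{\left(Q,L \right)} = \left(-2\right) 0 = 0$)
$D{\left(Z,c \right)} = 3$ ($D{\left(Z,c \right)} = 0 + 3 = 3$)
$J{\left(u,R \right)} = \frac{3}{R} + \frac{3}{u}$ ($J{\left(u,R \right)} = \frac{3}{u} + \frac{3}{R} = \frac{3}{R} + \frac{3}{u}$)
$3724 + J{\left(55,-58 \right)} = 3724 + \left(\frac{3}{-58} + \frac{3}{55}\right) = 3724 + \left(3 \left(- \frac{1}{58}\right) + 3 \cdot \frac{1}{55}\right) = 3724 + \left(- \frac{3}{58} + \frac{3}{55}\right) = 3724 + \frac{9}{3190} = \frac{11879569}{3190}$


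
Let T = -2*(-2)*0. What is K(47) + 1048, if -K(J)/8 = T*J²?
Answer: 1048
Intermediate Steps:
T = 0 (T = 4*0 = 0)
K(J) = 0 (K(J) = -0*J² = -8*0 = 0)
K(47) + 1048 = 0 + 1048 = 1048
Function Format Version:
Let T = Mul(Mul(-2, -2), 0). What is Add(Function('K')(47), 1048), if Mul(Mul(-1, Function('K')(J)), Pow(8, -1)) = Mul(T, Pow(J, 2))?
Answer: 1048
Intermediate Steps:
T = 0 (T = Mul(4, 0) = 0)
Function('K')(J) = 0 (Function('K')(J) = Mul(-8, Mul(0, Pow(J, 2))) = Mul(-8, 0) = 0)
Add(Function('K')(47), 1048) = Add(0, 1048) = 1048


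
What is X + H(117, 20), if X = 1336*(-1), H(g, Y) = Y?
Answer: -1316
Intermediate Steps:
X = -1336
X + H(117, 20) = -1336 + 20 = -1316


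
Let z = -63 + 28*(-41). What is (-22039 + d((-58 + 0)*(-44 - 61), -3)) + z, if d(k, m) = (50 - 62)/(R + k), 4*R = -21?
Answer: -188627266/8113 ≈ -23250.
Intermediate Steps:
R = -21/4 (R = (¼)*(-21) = -21/4 ≈ -5.2500)
d(k, m) = -12/(-21/4 + k) (d(k, m) = (50 - 62)/(-21/4 + k) = -12/(-21/4 + k))
z = -1211 (z = -63 - 1148 = -1211)
(-22039 + d((-58 + 0)*(-44 - 61), -3)) + z = (-22039 - 48/(-21 + 4*((-58 + 0)*(-44 - 61)))) - 1211 = (-22039 - 48/(-21 + 4*(-58*(-105)))) - 1211 = (-22039 - 48/(-21 + 4*6090)) - 1211 = (-22039 - 48/(-21 + 24360)) - 1211 = (-22039 - 48/24339) - 1211 = (-22039 - 48*1/24339) - 1211 = (-22039 - 16/8113) - 1211 = -178802423/8113 - 1211 = -188627266/8113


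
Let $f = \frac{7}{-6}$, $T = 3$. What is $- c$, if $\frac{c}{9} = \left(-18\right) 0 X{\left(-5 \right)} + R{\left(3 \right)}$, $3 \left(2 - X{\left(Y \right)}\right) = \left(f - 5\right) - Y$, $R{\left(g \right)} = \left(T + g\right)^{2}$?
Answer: $-324$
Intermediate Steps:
$f = - \frac{7}{6}$ ($f = 7 \left(- \frac{1}{6}\right) = - \frac{7}{6} \approx -1.1667$)
$R{\left(g \right)} = \left(3 + g\right)^{2}$
$X{\left(Y \right)} = \frac{73}{18} + \frac{Y}{3}$ ($X{\left(Y \right)} = 2 - \frac{\left(- \frac{7}{6} - 5\right) - Y}{3} = 2 - \frac{- \frac{37}{6} - Y}{3} = 2 + \left(\frac{37}{18} + \frac{Y}{3}\right) = \frac{73}{18} + \frac{Y}{3}$)
$c = 324$ ($c = 9 \left(\left(-18\right) 0 \left(\frac{73}{18} + \frac{1}{3} \left(-5\right)\right) + \left(3 + 3\right)^{2}\right) = 9 \left(0 \left(\frac{73}{18} - \frac{5}{3}\right) + 6^{2}\right) = 9 \left(0 \cdot \frac{43}{18} + 36\right) = 9 \left(0 + 36\right) = 9 \cdot 36 = 324$)
$- c = \left(-1\right) 324 = -324$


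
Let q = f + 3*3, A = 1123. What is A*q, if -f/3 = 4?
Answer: -3369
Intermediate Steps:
f = -12 (f = -3*4 = -12)
q = -3 (q = -12 + 3*3 = -12 + 9 = -3)
A*q = 1123*(-3) = -3369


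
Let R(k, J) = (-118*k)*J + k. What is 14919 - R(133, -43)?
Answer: -660056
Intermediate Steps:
R(k, J) = k - 118*J*k (R(k, J) = -118*J*k + k = k - 118*J*k)
14919 - R(133, -43) = 14919 - 133*(1 - 118*(-43)) = 14919 - 133*(1 + 5074) = 14919 - 133*5075 = 14919 - 1*674975 = 14919 - 674975 = -660056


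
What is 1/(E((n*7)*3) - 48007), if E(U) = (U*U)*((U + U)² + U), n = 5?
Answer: 1/487312118 ≈ 2.0521e-9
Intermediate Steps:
E(U) = U²*(U + 4*U²) (E(U) = U²*((2*U)² + U) = U²*(4*U² + U) = U²*(U + 4*U²))
1/(E((n*7)*3) - 48007) = 1/(((5*7)*3)³*(1 + 4*((5*7)*3)) - 48007) = 1/((35*3)³*(1 + 4*(35*3)) - 48007) = 1/(105³*(1 + 4*105) - 48007) = 1/(1157625*(1 + 420) - 48007) = 1/(1157625*421 - 48007) = 1/(487360125 - 48007) = 1/487312118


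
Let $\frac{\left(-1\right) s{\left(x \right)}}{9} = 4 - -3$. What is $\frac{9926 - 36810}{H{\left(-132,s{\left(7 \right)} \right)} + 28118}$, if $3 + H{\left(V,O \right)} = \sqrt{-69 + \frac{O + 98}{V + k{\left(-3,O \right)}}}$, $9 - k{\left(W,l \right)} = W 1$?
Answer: $- \frac{18140247840}{18970879063} + \frac{53768 i \sqrt{9978}}{18970879063} \approx -0.95622 + 0.00028311 i$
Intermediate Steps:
$k{\left(W,l \right)} = 9 - W$ ($k{\left(W,l \right)} = 9 - W 1 = 9 - W$)
$s{\left(x \right)} = -63$ ($s{\left(x \right)} = - 9 \left(4 - -3\right) = - 9 \left(4 + 3\right) = \left(-9\right) 7 = -63$)
$H{\left(V,O \right)} = -3 + \sqrt{-69 + \frac{98 + O}{12 + V}}$ ($H{\left(V,O \right)} = -3 + \sqrt{-69 + \frac{O + 98}{V + \left(9 - -3\right)}} = -3 + \sqrt{-69 + \frac{98 + O}{V + \left(9 + 3\right)}} = -3 + \sqrt{-69 + \frac{98 + O}{V + 12}} = -3 + \sqrt{-69 + \frac{98 + O}{12 + V}}$)
$\frac{9926 - 36810}{H{\left(-132,s{\left(7 \right)} \right)} + 28118} = \frac{9926 - 36810}{\left(-3 + \sqrt{\frac{-730 - 63 - -9108}{12 - 132}}\right) + 28118} = - \frac{26884}{\left(-3 + \sqrt{\frac{-730 - 63 + 9108}{-120}}\right) + 28118} = - \frac{26884}{\left(-3 + \sqrt{\left(- \frac{1}{120}\right) 8315}\right) + 28118} = - \frac{26884}{\left(-3 + \sqrt{- \frac{1663}{24}}\right) + 28118} = - \frac{26884}{\left(-3 + \frac{i \sqrt{9978}}{12}\right) + 28118} = - \frac{26884}{28115 + \frac{i \sqrt{9978}}{12}}$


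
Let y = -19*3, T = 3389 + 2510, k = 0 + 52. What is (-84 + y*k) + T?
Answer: 2851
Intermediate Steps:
k = 52
T = 5899
y = -57
(-84 + y*k) + T = (-84 - 57*52) + 5899 = (-84 - 2964) + 5899 = -3048 + 5899 = 2851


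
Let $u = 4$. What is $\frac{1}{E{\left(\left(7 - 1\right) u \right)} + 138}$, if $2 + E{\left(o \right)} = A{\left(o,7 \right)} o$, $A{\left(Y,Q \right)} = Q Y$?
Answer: $\frac{1}{4168} \approx 0.00023992$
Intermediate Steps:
$E{\left(o \right)} = -2 + 7 o^{2}$ ($E{\left(o \right)} = -2 + 7 o o = -2 + 7 o^{2}$)
$\frac{1}{E{\left(\left(7 - 1\right) u \right)} + 138} = \frac{1}{\left(-2 + 7 \left(\left(7 - 1\right) 4\right)^{2}\right) + 138} = \frac{1}{\left(-2 + 7 \left(6 \cdot 4\right)^{2}\right) + 138} = \frac{1}{\left(-2 + 7 \cdot 24^{2}\right) + 138} = \frac{1}{\left(-2 + 7 \cdot 576\right) + 138} = \frac{1}{\left(-2 + 4032\right) + 138} = \frac{1}{4030 + 138} = \frac{1}{4168}$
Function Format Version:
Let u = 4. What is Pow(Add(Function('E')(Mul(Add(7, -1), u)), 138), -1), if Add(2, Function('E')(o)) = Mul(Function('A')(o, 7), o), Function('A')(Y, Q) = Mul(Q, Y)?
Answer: Rational(1, 4168) ≈ 0.00023992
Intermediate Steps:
Function('E')(o) = Add(-2, Mul(7, Pow(o, 2))) (Function('E')(o) = Add(-2, Mul(Mul(7, o), o)) = Add(-2, Mul(7, Pow(o, 2))))
Pow(Add(Function('E')(Mul(Add(7, -1), u)), 138), -1) = Pow(Add(Add(-2, Mul(7, Pow(Mul(Add(7, -1), 4), 2))), 138), -1) = Pow(Add(Add(-2, Mul(7, Pow(Mul(6, 4), 2))), 138), -1) = Pow(Add(Add(-2, Mul(7, Pow(24, 2))), 138), -1) = Pow(Add(Add(-2, Mul(7, 576)), 138), -1) = Pow(Add(Add(-2, 4032), 138), -1) = Pow(Add(4030, 138), -1) = Pow(4168, -1) = Rational(1, 4168)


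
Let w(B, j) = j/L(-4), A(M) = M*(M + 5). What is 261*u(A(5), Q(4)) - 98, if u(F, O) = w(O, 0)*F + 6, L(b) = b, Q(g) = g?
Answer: 1468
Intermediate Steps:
A(M) = M*(5 + M)
w(B, j) = -j/4 (w(B, j) = j/(-4) = j*(-1/4) = -j/4)
u(F, O) = 6 (u(F, O) = (-1/4*0)*F + 6 = 0*F + 6 = 0 + 6 = 6)
261*u(A(5), Q(4)) - 98 = 261*6 - 98 = 1566 - 98 = 1468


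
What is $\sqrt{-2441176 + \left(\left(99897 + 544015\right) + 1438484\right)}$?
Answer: $2 i \sqrt{89695} \approx 598.98 i$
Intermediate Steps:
$\sqrt{-2441176 + \left(\left(99897 + 544015\right) + 1438484\right)} = \sqrt{-2441176 + \left(643912 + 1438484\right)} = \sqrt{-2441176 + 2082396} = \sqrt{-358780} = 2 i \sqrt{89695}$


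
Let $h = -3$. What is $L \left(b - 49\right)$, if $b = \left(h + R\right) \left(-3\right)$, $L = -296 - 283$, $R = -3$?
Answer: $17949$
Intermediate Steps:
$L = -579$
$b = 18$ ($b = \left(-3 - 3\right) \left(-3\right) = \left(-6\right) \left(-3\right) = 18$)
$L \left(b - 49\right) = - 579 \left(18 - 49\right) = \left(-579\right) \left(-31\right) = 17949$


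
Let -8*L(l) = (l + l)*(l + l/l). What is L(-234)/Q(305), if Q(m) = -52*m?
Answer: 2097/2440 ≈ 0.85943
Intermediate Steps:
L(l) = -l*(1 + l)/4 (L(l) = -(l + l)*(l + l/l)/8 = -2*l*(l + 1)/8 = -2*l*(1 + l)/8 = -l*(1 + l)/4)
L(-234)/Q(305) = (-1/4*(-234)*(1 - 234))/((-52*305)) = -1/4*(-234)*(-233)/(-15860) = -27261/2*(-1/15860) = 2097/2440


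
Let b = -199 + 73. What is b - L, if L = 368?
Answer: -494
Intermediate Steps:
b = -126
b - L = -126 - 1*368 = -126 - 368 = -494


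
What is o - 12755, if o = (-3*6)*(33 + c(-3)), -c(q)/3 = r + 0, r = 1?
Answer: -13295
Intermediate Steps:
c(q) = -3 (c(q) = -3*(1 + 0) = -3*1 = -3)
o = -540 (o = (-3*6)*(33 - 3) = -18*30 = -540)
o - 12755 = -540 - 12755 = -13295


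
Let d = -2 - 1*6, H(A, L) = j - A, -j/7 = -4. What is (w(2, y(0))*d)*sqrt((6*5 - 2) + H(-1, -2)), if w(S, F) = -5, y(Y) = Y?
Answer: 40*sqrt(57) ≈ 301.99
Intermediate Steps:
j = 28 (j = -7*(-4) = 28)
H(A, L) = 28 - A
d = -8 (d = -2 - 6 = -8)
(w(2, y(0))*d)*sqrt((6*5 - 2) + H(-1, -2)) = (-5*(-8))*sqrt((6*5 - 2) + (28 - 1*(-1))) = 40*sqrt((30 - 2) + (28 + 1)) = 40*sqrt(28 + 29) = 40*sqrt(57)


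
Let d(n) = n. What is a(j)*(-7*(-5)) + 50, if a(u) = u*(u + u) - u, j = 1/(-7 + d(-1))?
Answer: 1775/32 ≈ 55.469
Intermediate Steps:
j = -⅛ (j = 1/(-7 - 1) = 1/(-8) = -⅛ ≈ -0.12500)
a(u) = -u + 2*u² (a(u) = u*(2*u) - u = 2*u² - u = -u + 2*u²)
a(j)*(-7*(-5)) + 50 = (-(-1 + 2*(-⅛))/8)*(-7*(-5)) + 50 = -(-1 - ¼)/8*35 + 50 = -⅛*(-5/4)*35 + 50 = (5/32)*35 + 50 = 175/32 + 50 = 1775/32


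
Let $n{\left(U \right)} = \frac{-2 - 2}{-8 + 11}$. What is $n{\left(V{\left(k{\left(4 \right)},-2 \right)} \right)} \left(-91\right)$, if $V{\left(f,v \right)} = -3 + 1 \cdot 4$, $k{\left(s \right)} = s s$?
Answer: $\frac{364}{3} \approx 121.33$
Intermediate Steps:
$k{\left(s \right)} = s^{2}$
$V{\left(f,v \right)} = 1$ ($V{\left(f,v \right)} = -3 + 4 = 1$)
$n{\left(U \right)} = - \frac{4}{3}$
$n{\left(V{\left(k{\left(4 \right)},-2 \right)} \right)} \left(-91\right) = \left(- \frac{4}{3}\right) \left(-91\right) = \frac{364}{3}$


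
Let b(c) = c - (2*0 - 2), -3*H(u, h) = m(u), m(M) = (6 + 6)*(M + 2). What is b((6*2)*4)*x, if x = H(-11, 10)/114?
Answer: 300/19 ≈ 15.789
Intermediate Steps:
m(M) = 24 + 12*M (m(M) = 12*(2 + M) = 24 + 12*M)
H(u, h) = -8 - 4*u (H(u, h) = -(24 + 12*u)/3 = -8 - 4*u)
x = 6/19 (x = (-8 - 4*(-11))/114 = (-8 + 44)*(1/114) = 36*(1/114) = 6/19 ≈ 0.31579)
b(c) = 2 + c (b(c) = c - (0 - 2) = c - 1*(-2) = c + 2 = 2 + c)
b((6*2)*4)*x = (2 + (6*2)*4)*(6/19) = (2 + 12*4)*(6/19) = (2 + 48)*(6/19) = 50*(6/19) = 300/19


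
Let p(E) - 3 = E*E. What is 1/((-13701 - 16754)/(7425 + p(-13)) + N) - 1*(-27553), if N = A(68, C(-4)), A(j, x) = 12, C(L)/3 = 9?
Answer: 1672722674/60709 ≈ 27553.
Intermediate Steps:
C(L) = 27 (C(L) = 3*9 = 27)
p(E) = 3 + E² (p(E) = 3 + E*E = 3 + E²)
N = 12
1/((-13701 - 16754)/(7425 + p(-13)) + N) - 1*(-27553) = 1/((-13701 - 16754)/(7425 + (3 + (-13)²)) + 12) - 1*(-27553) = 1/(-30455/(7425 + (3 + 169)) + 12) + 27553 = 1/(-30455/(7425 + 172) + 12) + 27553 = 1/(-30455/7597 + 12) + 27553 = 1/(60709/7597) + 27553 = 7597/60709 + 27553 = 1672722674/60709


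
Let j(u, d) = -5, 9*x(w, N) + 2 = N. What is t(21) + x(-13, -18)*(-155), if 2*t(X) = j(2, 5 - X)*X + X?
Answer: 2722/9 ≈ 302.44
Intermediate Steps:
x(w, N) = -2/9 + N/9
t(X) = -2*X (t(X) = (-5*X + X)/2 = (-4*X)/2 = -2*X)
t(21) + x(-13, -18)*(-155) = -2*21 + (-2/9 + (⅑)*(-18))*(-155) = -42 + (-2/9 - 2)*(-155) = -42 - 20/9*(-155) = -42 + 3100/9 = 2722/9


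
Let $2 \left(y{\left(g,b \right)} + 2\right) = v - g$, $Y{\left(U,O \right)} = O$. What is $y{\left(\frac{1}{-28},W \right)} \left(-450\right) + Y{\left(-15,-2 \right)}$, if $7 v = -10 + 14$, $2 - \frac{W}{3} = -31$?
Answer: $\frac{21319}{28} \approx 761.39$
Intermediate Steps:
$W = 99$ ($W = 6 - -93 = 6 + 93 = 99$)
$v = \frac{4}{7}$ ($v = \frac{-10 + 14}{7} = \frac{1}{7} \cdot 4 = \frac{4}{7} \approx 0.57143$)
$y{\left(g,b \right)} = - \frac{12}{7} - \frac{g}{2}$ ($y{\left(g,b \right)} = -2 + \frac{\frac{4}{7} - g}{2} = -2 - \left(- \frac{2}{7} + \frac{g}{2}\right) = - \frac{12}{7} - \frac{g}{2}$)
$y{\left(\frac{1}{-28},W \right)} \left(-450\right) + Y{\left(-15,-2 \right)} = \left(- \frac{12}{7} - \frac{1}{2 \left(-28\right)}\right) \left(-450\right) - 2 = \left(- \frac{12}{7} - - \frac{1}{56}\right) \left(-450\right) - 2 = \left(- \frac{12}{7} + \frac{1}{56}\right) \left(-450\right) - 2 = \left(- \frac{95}{56}\right) \left(-450\right) - 2 = \frac{21375}{28} - 2 = \frac{21319}{28}$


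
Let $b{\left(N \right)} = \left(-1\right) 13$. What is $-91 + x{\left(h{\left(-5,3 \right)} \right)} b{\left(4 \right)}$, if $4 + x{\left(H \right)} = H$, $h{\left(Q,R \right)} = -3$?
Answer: $0$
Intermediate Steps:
$b{\left(N \right)} = -13$
$x{\left(H \right)} = -4 + H$
$-91 + x{\left(h{\left(-5,3 \right)} \right)} b{\left(4 \right)} = -91 + \left(-4 - 3\right) \left(-13\right) = -91 - -91 = -91 + 91 = 0$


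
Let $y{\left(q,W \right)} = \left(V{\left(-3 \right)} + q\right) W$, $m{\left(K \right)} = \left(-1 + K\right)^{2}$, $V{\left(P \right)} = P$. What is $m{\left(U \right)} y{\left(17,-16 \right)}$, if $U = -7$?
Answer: $-14336$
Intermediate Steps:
$y{\left(q,W \right)} = W \left(-3 + q\right)$ ($y{\left(q,W \right)} = \left(-3 + q\right) W = W \left(-3 + q\right)$)
$m{\left(U \right)} y{\left(17,-16 \right)} = \left(-1 - 7\right)^{2} \left(- 16 \left(-3 + 17\right)\right) = \left(-8\right)^{2} \left(\left(-16\right) 14\right) = 64 \left(-224\right) = -14336$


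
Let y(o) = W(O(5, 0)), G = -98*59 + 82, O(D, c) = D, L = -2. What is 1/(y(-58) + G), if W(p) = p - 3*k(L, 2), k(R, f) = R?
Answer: -1/5689 ≈ -0.00017578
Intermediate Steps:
W(p) = 6 + p (W(p) = p - 3*(-2) = p + 6 = 6 + p)
G = -5700 (G = -5782 + 82 = -5700)
y(o) = 11 (y(o) = 6 + 5 = 11)
1/(y(-58) + G) = 1/(11 - 5700) = 1/(-5689) = -1/5689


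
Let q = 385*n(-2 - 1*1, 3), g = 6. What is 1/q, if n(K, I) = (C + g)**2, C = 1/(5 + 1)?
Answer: 36/527065 ≈ 6.8303e-5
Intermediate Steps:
C = 1/6 ≈ 0.16667
n(K, I) = 1369/36 (n(K, I) = (1/6 + 6)**2 = (37/6)**2 = 1369/36)
q = 527065/36 (q = 385*(1369/36) = 527065/36 ≈ 14641.)
1/q = 1/(527065/36) = 36/527065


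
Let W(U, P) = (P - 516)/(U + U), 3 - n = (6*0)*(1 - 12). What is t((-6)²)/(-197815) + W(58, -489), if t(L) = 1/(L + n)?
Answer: -7753359041/894915060 ≈ -8.6638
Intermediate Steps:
n = 3 (n = 3 - 6*0*(1 - 12) = 3 - 0*(-11) = 3 - 1*0 = 3 + 0 = 3)
W(U, P) = (-516 + P)/(2*U) (W(U, P) = (-516 + P)/((2*U)) = (-516 + P)*(1/(2*U)) = (-516 + P)/(2*U))
t(L) = 1/(3 + L) (t(L) = 1/(L + 3) = 1/(3 + L))
t((-6)²)/(-197815) + W(58, -489) = 1/((3 + (-6)²)*(-197815)) + (½)*(-516 - 489)/58 = -1/197815/(3 + 36) + (½)*(1/58)*(-1005) = -1/197815/39 - 1005/116 = (1/39)*(-1/197815) - 1005/116 = -1/7714785 - 1005/116 = -7753359041/894915060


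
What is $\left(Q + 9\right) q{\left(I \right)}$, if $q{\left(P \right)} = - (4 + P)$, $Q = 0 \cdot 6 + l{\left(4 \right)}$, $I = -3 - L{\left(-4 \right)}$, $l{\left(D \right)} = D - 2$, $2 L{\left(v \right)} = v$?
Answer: $-33$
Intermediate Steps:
$L{\left(v \right)} = \frac{v}{2}$
$l{\left(D \right)} = -2 + D$
$I = -1$ ($I = -3 - \frac{1}{2} \left(-4\right) = -3 - -2 = -3 + 2 = -1$)
$Q = 2$ ($Q = 0 \cdot 6 + \left(-2 + 4\right) = 0 + 2 = 2$)
$q{\left(P \right)} = -4 - P$
$\left(Q + 9\right) q{\left(I \right)} = \left(2 + 9\right) \left(-4 - -1\right) = 11 \left(-4 + 1\right) = 11 \left(-3\right) = -33$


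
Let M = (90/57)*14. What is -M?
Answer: -420/19 ≈ -22.105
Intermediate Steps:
M = 420/19 (M = (90*(1/57))*14 = (30/19)*14 = 420/19 ≈ 22.105)
-M = -1*420/19 = -420/19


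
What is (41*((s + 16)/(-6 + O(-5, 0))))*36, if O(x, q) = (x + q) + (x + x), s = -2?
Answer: -984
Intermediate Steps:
O(x, q) = q + 3*x (O(x, q) = (q + x) + 2*x = q + 3*x)
(41*((s + 16)/(-6 + O(-5, 0))))*36 = (41*((-2 + 16)/(-6 + (0 + 3*(-5)))))*36 = (41*(14/(-6 + (0 - 15))))*36 = (41*(14/(-6 - 15)))*36 = (41*(14/(-21)))*36 = (41*(14*(-1/21)))*36 = (41*(-⅔))*36 = -82/3*36 = -984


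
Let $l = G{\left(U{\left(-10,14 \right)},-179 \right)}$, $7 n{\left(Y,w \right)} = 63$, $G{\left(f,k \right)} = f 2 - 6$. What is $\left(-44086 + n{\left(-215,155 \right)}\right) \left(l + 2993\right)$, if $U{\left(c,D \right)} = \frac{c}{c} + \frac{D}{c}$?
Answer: $- \frac{658113687}{5} \approx -1.3162 \cdot 10^{8}$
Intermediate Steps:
$U{\left(c,D \right)} = 1 + \frac{D}{c}$
$G{\left(f,k \right)} = -6 + 2 f$ ($G{\left(f,k \right)} = 2 f - 6 = -6 + 2 f$)
$n{\left(Y,w \right)} = 9$ ($n{\left(Y,w \right)} = \frac{1}{7} \cdot 63 = 9$)
$l = - \frac{34}{5}$ ($l = -6 + 2 \frac{14 - 10}{-10} = -6 + 2 \left(\left(- \frac{1}{10}\right) 4\right) = -6 + 2 \left(- \frac{2}{5}\right) = -6 - \frac{4}{5} = - \frac{34}{5} \approx -6.8$)
$\left(-44086 + n{\left(-215,155 \right)}\right) \left(l + 2993\right) = \left(-44086 + 9\right) \left(- \frac{34}{5} + 2993\right) = \left(-44077\right) \frac{14931}{5} = - \frac{658113687}{5}$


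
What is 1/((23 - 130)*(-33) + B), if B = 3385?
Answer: 1/6916 ≈ 0.00014459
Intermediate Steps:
1/((23 - 130)*(-33) + B) = 1/((23 - 130)*(-33) + 3385) = 1/(-107*(-33) + 3385) = 1/(3531 + 3385) = 1/6916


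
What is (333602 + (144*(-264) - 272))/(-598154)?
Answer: -147657/299077 ≈ -0.49371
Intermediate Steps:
(333602 + (144*(-264) - 272))/(-598154) = (333602 + (-38016 - 272))*(-1/598154) = (333602 - 38288)*(-1/598154) = 295314*(-1/598154) = -147657/299077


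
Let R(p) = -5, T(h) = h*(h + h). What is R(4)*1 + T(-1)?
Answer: -3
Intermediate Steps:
T(h) = 2*h² (T(h) = h*(2*h) = 2*h²)
R(4)*1 + T(-1) = -5*1 + 2*(-1)² = -5 + 2*1 = -5 + 2 = -3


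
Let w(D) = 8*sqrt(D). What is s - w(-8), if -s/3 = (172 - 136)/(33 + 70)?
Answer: -108/103 - 16*I*sqrt(2) ≈ -1.0485 - 22.627*I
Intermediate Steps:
s = -108/103 (s = -3*(172 - 136)/(33 + 70) = -108/103 ≈ -1.0485)
s - w(-8) = -108/103 - 8*sqrt(-8) = -108/103 - 8*2*I*sqrt(2) = -108/103 - 16*I*sqrt(2)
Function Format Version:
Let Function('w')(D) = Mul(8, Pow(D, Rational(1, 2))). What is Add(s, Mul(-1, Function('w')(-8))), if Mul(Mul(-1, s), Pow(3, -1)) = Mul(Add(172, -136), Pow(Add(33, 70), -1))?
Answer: Add(Rational(-108, 103), Mul(-16, I, Pow(2, Rational(1, 2)))) ≈ Add(-1.0485, Mul(-22.627, I))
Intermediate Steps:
s = Rational(-108, 103) (s = Mul(-3, Mul(Add(172, -136), Pow(Add(33, 70), -1))) = Mul(-3, Mul(36, Pow(103, -1))) = Mul(-3, Mul(36, Rational(1, 103))) = Mul(-3, Rational(36, 103)) = Rational(-108, 103) ≈ -1.0485)
Add(s, Mul(-1, Function('w')(-8))) = Add(Rational(-108, 103), Mul(-1, Mul(8, Pow(-8, Rational(1, 2))))) = Add(Rational(-108, 103), Mul(-1, Mul(8, Mul(2, I, Pow(2, Rational(1, 2)))))) = Add(Rational(-108, 103), Mul(-1, Mul(16, I, Pow(2, Rational(1, 2))))) = Add(Rational(-108, 103), Mul(-16, I, Pow(2, Rational(1, 2))))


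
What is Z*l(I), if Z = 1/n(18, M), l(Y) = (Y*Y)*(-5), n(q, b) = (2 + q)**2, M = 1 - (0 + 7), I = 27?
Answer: -729/80 ≈ -9.1125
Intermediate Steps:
M = -6 (M = 1 - 1*7 = 1 - 7 = -6)
l(Y) = -5*Y**2 (l(Y) = Y**2*(-5) = -5*Y**2)
Z = 1/400 (Z = 1/((2 + 18)**2) = 1/(20**2) = 1/400 ≈ 0.0025000)
Z*l(I) = (-5*27**2)/400 = (-5*729)/400 = (1/400)*(-3645) = -729/80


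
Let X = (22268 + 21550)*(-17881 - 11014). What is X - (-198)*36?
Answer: -1266113982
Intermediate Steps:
X = -1266121110 (X = 43818*(-28895) = -1266121110)
X - (-198)*36 = -1266121110 - (-198)*36 = -1266121110 - 1*(-7128) = -1266121110 + 7128 = -1266113982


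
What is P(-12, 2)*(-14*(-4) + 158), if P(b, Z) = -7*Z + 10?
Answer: -856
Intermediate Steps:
P(b, Z) = 10 - 7*Z
P(-12, 2)*(-14*(-4) + 158) = (10 - 7*2)*(-14*(-4) + 158) = (10 - 14)*(56 + 158) = -4*214 = -856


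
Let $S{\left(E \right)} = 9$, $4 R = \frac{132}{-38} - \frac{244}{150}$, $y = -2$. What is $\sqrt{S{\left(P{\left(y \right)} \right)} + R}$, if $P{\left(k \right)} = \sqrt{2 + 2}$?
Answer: $\frac{16 \sqrt{2451}}{285} \approx 2.7794$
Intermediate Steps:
$R = - \frac{1817}{1425}$ ($R = \frac{\frac{132}{-38} - \frac{244}{150}}{4} = \frac{132 \left(- \frac{1}{38}\right) - \frac{122}{75}}{4} = \frac{- \frac{66}{19} - \frac{122}{75}}{4} = \frac{1}{4} \left(- \frac{7268}{1425}\right) = - \frac{1817}{1425} \approx -1.2751$)
$P{\left(k \right)} = 2$ ($P{\left(k \right)} = \sqrt{4} = 2$)
$\sqrt{S{\left(P{\left(y \right)} \right)} + R} = \sqrt{9 - \frac{1817}{1425}} = \sqrt{\frac{11008}{1425}} = \frac{16 \sqrt{2451}}{285}$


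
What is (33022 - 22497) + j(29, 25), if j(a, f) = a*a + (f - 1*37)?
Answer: 11354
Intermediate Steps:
j(a, f) = -37 + f + a² (j(a, f) = a² + (f - 37) = a² + (-37 + f) = -37 + f + a²)
(33022 - 22497) + j(29, 25) = (33022 - 22497) + (-37 + 25 + 29²) = 10525 + (-37 + 25 + 841) = 10525 + 829 = 11354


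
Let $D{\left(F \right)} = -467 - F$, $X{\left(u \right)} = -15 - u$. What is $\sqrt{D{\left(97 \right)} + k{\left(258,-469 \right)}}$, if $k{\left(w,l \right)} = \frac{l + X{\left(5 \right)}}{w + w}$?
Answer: $\frac{i \sqrt{4178353}}{86} \approx 23.769 i$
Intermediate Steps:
$k{\left(w,l \right)} = \frac{-20 + l}{2 w}$ ($k{\left(w,l \right)} = \frac{l - 20}{w + w} = \frac{l - 20}{2 w} = \left(l - 20\right) \frac{1}{2 w} = \left(-20 + l\right) \frac{1}{2 w} = \frac{-20 + l}{2 w}$)
$\sqrt{D{\left(97 \right)} + k{\left(258,-469 \right)}} = \sqrt{\left(-467 - 97\right) + \frac{-20 - 469}{2 \cdot 258}} = \sqrt{\left(-467 - 97\right) + \frac{1}{2} \cdot \frac{1}{258} \left(-489\right)} = \sqrt{-564 - \frac{163}{172}} = \sqrt{- \frac{97171}{172}} = \frac{i \sqrt{4178353}}{86}$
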